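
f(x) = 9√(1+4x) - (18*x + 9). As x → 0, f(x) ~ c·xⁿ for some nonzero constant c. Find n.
2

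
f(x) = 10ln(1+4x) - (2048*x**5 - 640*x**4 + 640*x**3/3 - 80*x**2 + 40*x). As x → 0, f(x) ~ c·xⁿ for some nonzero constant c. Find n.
6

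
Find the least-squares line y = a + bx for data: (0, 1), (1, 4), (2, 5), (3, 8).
a = 6/5, b = 11/5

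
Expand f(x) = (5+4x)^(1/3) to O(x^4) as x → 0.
5**(1/3) + 4*5**(1/3)*x/15 - 16*5**(1/3)*x**2/225 + 64*5**(1/3)*x**3/2025 + O(x**4)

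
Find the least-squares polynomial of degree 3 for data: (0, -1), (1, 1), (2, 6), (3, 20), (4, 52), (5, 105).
-13/14 + (197/84)x + (-23/14)x² + (13/12)x³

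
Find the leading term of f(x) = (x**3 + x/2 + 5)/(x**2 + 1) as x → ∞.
x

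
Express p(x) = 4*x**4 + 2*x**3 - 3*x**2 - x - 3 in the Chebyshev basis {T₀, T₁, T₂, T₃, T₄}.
(-3)T₀ + (1/2)T₁ + (1/2)T₂ + (1/2)T₃ + (1/2)T₄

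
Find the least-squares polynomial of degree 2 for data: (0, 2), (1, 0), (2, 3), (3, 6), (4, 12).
59/35 + (-69/35)x + (8/7)x²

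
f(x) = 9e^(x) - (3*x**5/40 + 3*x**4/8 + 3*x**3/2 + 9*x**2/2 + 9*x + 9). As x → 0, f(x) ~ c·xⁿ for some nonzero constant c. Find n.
6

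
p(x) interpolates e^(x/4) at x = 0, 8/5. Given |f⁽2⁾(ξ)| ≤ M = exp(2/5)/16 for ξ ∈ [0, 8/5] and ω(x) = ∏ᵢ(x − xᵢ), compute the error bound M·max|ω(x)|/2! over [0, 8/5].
exp(2/5)/50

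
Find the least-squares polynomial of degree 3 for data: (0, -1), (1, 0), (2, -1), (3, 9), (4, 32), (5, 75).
-13/18 + (967/756)x + (-653/252)x² + (29/27)x³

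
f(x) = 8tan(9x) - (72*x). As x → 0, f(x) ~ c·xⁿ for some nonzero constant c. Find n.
3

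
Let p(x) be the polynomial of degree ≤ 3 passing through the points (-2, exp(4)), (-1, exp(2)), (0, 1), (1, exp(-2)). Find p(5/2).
((-35*exp(4) - 189 + 135*exp(2))*exp(2) + 105)*exp(-2)/16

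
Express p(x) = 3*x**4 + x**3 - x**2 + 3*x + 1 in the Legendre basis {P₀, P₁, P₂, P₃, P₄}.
(19/15)P₀ + (18/5)P₁ + (22/21)P₂ + (2/5)P₃ + (24/35)P₄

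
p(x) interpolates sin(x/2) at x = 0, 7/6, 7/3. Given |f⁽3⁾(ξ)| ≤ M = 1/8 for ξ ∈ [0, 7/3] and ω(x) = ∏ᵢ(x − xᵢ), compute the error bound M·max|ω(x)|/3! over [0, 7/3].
343*sqrt(3)/46656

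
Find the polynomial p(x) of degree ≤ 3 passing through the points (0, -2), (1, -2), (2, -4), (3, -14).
-x**3 + 2*x**2 - x - 2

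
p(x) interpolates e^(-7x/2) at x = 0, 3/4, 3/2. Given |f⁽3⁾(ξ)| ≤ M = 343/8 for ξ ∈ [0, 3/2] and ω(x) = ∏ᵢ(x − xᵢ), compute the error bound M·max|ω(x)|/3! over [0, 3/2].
343*sqrt(3)/512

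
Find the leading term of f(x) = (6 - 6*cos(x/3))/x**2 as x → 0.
1/3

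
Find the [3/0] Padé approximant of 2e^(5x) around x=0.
125*x**3/3 + 25*x**2 + 10*x + 2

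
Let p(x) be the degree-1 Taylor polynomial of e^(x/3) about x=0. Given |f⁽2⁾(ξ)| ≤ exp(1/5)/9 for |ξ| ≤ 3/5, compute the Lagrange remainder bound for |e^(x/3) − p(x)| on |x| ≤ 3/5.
exp(1/5)/50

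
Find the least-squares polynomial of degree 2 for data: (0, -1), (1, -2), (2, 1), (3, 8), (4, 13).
-53/35 + (-27/35)x + (8/7)x²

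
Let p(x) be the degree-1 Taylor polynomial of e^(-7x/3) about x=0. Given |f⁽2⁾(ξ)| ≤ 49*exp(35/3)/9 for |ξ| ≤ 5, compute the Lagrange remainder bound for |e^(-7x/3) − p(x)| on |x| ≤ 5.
1225*exp(35/3)/18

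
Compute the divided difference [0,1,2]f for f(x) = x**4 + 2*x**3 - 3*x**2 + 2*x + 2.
10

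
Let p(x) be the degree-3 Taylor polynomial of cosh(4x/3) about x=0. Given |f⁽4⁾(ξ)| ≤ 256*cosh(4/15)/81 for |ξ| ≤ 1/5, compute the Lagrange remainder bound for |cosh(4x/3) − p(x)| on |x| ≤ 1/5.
32*cosh(4/15)/151875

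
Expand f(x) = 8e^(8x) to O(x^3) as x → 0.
8 + 64*x + 256*x**2 + O(x**3)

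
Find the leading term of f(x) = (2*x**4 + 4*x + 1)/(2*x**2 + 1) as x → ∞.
x**2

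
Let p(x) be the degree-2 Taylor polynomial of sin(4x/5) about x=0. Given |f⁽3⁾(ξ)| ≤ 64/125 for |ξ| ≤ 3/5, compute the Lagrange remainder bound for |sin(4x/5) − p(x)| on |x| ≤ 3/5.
288/15625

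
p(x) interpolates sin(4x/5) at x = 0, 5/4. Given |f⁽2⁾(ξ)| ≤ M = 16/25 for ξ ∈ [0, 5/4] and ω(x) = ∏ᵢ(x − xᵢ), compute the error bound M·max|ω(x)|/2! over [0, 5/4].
1/8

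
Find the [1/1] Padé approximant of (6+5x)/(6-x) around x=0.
(5*x/6 + 1)/(1 - x/6)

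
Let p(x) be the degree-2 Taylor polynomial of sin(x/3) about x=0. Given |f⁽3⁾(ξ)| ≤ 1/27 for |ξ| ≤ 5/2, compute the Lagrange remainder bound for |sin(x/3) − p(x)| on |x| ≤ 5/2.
125/1296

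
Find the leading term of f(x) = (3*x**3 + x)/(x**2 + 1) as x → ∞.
3*x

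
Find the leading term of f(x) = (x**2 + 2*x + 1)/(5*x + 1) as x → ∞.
x/5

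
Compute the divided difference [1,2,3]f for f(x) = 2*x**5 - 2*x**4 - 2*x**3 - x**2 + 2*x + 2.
117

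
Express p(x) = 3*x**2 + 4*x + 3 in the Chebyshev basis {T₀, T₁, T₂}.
(9/2)T₀ + (4)T₁ + (3/2)T₂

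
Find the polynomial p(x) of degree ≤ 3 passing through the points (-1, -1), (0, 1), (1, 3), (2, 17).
2*x**3 + 1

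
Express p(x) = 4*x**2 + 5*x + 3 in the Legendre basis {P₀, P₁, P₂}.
(13/3)P₀ + (5)P₁ + (8/3)P₂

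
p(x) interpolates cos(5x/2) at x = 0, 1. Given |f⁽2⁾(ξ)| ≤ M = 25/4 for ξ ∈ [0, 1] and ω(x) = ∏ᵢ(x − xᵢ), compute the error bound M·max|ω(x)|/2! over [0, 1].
25/32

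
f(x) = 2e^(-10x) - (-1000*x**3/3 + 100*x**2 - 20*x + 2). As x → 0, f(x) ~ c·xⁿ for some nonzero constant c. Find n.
4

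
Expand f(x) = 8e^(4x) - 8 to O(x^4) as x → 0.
32*x + 64*x**2 + 256*x**3/3 + O(x**4)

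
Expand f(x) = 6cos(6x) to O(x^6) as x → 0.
6 - 108*x**2 + 324*x**4 + O(x**6)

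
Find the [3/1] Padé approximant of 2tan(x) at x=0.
2*x*(x**2 + 3)/3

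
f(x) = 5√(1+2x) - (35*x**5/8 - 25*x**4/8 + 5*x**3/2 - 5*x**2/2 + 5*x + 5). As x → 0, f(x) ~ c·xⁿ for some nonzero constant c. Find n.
6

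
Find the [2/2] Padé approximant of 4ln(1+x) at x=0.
2*x*(x + 2)/(x**2/6 + x + 1)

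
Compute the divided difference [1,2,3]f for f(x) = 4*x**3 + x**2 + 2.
25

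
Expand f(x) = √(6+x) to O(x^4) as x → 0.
sqrt(6) + sqrt(6)*x/12 - sqrt(6)*x**2/288 + sqrt(6)*x**3/3456 + O(x**4)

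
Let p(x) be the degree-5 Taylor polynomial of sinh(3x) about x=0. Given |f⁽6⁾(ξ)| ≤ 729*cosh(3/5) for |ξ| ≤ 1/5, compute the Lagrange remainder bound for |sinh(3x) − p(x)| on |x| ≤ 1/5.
81*cosh(3/5)/1250000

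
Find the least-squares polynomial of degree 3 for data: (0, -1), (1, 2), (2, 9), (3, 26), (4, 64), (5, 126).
-17/18 + (2573/756)x + (-221/126)x² + (133/108)x³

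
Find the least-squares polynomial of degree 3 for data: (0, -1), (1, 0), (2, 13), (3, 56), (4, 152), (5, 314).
-37/42 + (187/252)x + (-68/21)x² + (113/36)x³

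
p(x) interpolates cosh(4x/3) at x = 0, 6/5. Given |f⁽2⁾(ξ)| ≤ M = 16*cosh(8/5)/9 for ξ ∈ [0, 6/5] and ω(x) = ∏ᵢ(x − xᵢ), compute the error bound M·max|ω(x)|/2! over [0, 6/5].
8*cosh(8/5)/25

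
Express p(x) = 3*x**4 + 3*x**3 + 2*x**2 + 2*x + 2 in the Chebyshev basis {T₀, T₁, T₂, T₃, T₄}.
(33/8)T₀ + (17/4)T₁ + (5/2)T₂ + (3/4)T₃ + (3/8)T₄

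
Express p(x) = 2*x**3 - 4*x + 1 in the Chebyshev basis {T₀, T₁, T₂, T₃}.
T₀ + (-5/2)T₁ + (1/2)T₃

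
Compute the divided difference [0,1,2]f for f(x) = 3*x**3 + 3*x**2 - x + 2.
12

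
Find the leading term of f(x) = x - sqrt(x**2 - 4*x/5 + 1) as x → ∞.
2/5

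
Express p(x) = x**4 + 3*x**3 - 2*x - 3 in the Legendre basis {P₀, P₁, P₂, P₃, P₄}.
(-14/5)P₀ + (-1/5)P₁ + (4/7)P₂ + (6/5)P₃ + (8/35)P₄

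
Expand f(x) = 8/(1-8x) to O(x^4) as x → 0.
8 + 64*x + 512*x**2 + 4096*x**3 + O(x**4)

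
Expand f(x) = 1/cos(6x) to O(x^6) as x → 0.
1 + 18*x**2 + 270*x**4 + O(x**6)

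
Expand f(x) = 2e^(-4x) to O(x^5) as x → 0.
2 - 8*x + 16*x**2 - 64*x**3/3 + 64*x**4/3 + O(x**5)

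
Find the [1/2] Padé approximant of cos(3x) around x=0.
1/(9*x**2/2 + 1)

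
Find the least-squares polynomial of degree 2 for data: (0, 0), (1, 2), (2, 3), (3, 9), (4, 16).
12/35 + (-27/70)x + (15/14)x²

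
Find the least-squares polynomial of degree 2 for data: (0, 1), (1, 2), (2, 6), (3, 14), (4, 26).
39/35 + (-43/35)x + (13/7)x²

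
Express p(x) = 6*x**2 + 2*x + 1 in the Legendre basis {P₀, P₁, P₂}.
(3)P₀ + (2)P₁ + (4)P₂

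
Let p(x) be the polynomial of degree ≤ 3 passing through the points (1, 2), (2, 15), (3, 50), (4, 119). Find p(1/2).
0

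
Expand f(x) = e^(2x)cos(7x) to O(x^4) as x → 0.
1 + 2*x - 45*x**2/2 - 143*x**3/3 + O(x**4)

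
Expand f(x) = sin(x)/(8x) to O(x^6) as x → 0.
1/8 - x**2/48 + x**4/960 + O(x**6)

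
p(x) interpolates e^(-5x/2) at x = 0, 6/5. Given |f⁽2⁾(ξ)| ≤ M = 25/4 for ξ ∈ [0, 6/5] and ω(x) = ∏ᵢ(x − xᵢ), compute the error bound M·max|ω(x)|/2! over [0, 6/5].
9/8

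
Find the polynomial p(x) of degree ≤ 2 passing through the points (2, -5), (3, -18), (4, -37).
-3*x**2 + 2*x + 3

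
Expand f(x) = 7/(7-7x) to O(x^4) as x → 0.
1 + x + x**2 + x**3 + O(x**4)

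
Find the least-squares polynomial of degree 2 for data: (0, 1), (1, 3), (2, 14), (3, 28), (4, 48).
4/7 + (53/70)x + (39/14)x²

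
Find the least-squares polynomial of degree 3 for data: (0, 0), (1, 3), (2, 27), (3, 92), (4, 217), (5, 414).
11/42 + (-947/252)x + (241/84)x² + (26/9)x³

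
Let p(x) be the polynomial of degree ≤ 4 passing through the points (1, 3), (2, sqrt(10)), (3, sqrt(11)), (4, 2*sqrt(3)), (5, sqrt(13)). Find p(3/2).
-35*sqrt(11)/64 - 5*sqrt(13)/128 + 7*sqrt(3)/16 + 105/128 + 35*sqrt(10)/32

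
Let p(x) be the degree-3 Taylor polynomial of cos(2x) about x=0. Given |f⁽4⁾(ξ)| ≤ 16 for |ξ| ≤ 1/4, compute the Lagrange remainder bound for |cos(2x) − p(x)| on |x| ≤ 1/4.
1/384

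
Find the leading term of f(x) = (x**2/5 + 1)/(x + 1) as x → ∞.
x/5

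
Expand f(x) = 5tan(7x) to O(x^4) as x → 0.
35*x + 1715*x**3/3 + O(x**4)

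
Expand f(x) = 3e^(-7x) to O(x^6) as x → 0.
3 - 21*x + 147*x**2/2 - 343*x**3/2 + 2401*x**4/8 - 16807*x**5/40 + O(x**6)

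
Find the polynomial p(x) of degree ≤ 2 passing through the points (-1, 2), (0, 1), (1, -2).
-x**2 - 2*x + 1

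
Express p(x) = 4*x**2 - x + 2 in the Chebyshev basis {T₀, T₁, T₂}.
(4)T₀ - T₁ + (2)T₂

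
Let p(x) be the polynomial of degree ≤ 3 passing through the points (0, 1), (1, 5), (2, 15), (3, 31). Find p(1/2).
9/4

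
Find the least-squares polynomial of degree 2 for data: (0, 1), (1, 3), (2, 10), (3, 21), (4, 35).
4/5 + (3/5)x + (2)x²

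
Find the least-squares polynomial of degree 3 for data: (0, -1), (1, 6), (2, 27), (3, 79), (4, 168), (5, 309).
-107/126 + (209/108)x + (599/252)x² + (52/27)x³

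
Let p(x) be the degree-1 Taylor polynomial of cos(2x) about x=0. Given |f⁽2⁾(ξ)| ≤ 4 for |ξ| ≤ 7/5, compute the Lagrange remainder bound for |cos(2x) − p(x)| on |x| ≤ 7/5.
98/25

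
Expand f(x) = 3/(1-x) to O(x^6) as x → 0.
3 + 3*x + 3*x**2 + 3*x**3 + 3*x**4 + 3*x**5 + O(x**6)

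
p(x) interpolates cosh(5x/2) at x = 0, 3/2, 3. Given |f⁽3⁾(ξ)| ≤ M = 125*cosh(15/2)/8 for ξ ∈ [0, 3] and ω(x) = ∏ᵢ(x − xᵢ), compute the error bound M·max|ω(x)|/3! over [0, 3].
125*sqrt(3)*cosh(15/2)/64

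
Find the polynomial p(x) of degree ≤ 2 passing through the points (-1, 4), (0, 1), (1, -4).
-x**2 - 4*x + 1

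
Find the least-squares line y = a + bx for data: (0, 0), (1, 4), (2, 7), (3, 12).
a = -1/10, b = 39/10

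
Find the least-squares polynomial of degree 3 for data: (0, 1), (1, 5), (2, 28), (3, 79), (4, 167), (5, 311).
43/63 + (305/378)x + (305/126)x² + (53/27)x³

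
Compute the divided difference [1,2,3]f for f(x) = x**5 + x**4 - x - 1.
115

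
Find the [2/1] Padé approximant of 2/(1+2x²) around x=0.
2 - 4*x**2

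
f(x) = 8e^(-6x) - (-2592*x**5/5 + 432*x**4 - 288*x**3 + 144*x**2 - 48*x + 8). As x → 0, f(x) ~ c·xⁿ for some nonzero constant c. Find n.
6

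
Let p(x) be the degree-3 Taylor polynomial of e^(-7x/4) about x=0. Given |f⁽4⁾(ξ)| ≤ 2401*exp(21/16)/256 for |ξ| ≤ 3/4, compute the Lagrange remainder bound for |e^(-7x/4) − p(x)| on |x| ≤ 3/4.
64827*exp(21/16)/524288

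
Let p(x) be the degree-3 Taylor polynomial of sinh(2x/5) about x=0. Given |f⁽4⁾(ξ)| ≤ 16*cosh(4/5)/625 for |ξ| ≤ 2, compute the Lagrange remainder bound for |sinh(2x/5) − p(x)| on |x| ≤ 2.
32*cosh(4/5)/1875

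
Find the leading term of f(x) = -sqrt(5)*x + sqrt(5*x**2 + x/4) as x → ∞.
sqrt(5)/40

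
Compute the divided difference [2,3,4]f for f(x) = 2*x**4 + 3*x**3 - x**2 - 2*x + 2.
136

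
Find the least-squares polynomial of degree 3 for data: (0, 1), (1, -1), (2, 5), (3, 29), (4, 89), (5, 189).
71/63 + (-457/189)x + (-239/126)x² + (107/54)x³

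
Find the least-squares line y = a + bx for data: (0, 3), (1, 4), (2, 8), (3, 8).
a = 29/10, b = 19/10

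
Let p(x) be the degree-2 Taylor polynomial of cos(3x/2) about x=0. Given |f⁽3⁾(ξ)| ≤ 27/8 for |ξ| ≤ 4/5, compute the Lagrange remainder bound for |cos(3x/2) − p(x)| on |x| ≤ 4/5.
36/125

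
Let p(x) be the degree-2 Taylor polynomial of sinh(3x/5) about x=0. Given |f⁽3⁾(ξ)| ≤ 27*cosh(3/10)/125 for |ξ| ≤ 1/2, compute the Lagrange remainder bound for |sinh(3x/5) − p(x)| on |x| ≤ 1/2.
9*cosh(3/10)/2000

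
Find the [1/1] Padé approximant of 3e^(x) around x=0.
(3*x/2 + 3)/(1 - x/2)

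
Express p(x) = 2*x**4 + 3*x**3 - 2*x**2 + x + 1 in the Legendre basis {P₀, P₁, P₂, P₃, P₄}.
(11/15)P₀ + (14/5)P₁ + (-4/21)P₂ + (6/5)P₃ + (16/35)P₄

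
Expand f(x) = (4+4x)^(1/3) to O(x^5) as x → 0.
2**(2/3) + 2**(2/3)*x/3 - 2**(2/3)*x**2/9 + 5*2**(2/3)*x**3/81 - 10*2**(2/3)*x**4/243 + O(x**5)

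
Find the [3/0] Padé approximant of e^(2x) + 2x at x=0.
4*x**3/3 + 2*x**2 + 4*x + 1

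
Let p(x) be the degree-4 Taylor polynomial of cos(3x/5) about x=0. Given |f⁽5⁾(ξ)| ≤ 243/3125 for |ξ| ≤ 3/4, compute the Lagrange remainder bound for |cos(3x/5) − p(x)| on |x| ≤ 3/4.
19683/128000000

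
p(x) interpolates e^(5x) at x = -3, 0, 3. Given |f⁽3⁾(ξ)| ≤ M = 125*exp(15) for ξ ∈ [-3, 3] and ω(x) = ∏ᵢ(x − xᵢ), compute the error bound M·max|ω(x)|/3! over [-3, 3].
125*sqrt(3)*exp(15)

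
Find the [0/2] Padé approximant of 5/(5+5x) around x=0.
1/(x + 1)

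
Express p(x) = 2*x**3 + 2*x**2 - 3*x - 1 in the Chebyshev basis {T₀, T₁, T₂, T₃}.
(-3/2)T₁ + T₂ + (1/2)T₃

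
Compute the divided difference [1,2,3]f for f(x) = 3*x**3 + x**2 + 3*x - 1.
19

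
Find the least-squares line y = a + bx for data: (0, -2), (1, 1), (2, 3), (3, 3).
a = -13/10, b = 17/10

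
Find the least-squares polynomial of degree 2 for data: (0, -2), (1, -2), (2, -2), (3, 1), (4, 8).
-11/7 + (-179/70)x + (17/14)x²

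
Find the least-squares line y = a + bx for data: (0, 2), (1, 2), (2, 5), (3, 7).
a = 13/10, b = 9/5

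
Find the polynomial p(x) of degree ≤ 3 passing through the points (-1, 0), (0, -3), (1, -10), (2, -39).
-3*x**3 - 2*x**2 - 2*x - 3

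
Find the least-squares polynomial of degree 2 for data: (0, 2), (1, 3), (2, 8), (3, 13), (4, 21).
9/5 + (4/5)x + x²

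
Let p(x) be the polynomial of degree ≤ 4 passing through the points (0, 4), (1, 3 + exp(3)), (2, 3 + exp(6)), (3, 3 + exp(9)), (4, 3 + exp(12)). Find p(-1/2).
-45*exp(9)/32 - 105*exp(3)/32 + 699/128 + 189*exp(6)/64 + 35*exp(12)/128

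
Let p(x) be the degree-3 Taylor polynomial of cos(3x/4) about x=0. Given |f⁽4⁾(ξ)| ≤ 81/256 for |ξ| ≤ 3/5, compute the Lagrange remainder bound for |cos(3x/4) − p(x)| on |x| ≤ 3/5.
2187/1280000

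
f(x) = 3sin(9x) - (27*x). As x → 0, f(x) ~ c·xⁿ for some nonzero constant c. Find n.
3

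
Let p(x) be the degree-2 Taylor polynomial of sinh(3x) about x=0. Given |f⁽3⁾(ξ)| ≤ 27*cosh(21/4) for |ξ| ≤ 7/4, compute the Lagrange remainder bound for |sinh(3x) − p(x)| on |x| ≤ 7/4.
3087*cosh(21/4)/128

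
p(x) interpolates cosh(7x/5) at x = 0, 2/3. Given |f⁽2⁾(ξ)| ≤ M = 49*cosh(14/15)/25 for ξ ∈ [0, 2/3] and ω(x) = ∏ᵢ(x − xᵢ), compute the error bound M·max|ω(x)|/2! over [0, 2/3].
49*cosh(14/15)/450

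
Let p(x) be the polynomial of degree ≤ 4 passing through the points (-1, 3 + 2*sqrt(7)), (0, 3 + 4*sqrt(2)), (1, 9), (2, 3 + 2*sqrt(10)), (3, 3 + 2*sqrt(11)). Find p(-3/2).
-105*sqrt(2)/8 - 45*sqrt(10)/16 + 35*sqrt(11)/64 + 315*sqrt(7)/64 + 663/32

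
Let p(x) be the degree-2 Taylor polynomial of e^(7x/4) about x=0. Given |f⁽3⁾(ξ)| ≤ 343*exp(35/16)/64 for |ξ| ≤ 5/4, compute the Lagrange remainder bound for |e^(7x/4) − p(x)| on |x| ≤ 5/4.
42875*exp(35/16)/24576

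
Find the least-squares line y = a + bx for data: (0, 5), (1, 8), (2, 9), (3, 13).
a = 5, b = 5/2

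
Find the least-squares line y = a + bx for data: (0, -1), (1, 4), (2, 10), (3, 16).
a = -13/10, b = 57/10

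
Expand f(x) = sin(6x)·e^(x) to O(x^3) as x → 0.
6*x + 6*x**2 + O(x**3)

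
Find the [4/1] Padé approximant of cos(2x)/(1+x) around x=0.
(2*x**4/3 - 2*x**2 + 1)/(x + 1)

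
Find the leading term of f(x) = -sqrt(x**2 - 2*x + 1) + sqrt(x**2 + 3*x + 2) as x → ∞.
5/2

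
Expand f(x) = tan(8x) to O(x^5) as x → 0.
8*x + 512*x**3/3 + O(x**5)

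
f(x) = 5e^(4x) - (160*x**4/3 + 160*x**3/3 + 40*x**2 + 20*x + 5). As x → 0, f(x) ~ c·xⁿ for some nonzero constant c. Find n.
5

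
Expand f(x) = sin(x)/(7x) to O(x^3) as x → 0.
1/7 - x**2/42 + O(x**3)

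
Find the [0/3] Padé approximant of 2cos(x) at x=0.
2/(x**2/2 + 1)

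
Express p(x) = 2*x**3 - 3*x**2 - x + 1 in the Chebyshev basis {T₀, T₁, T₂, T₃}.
(-1/2)T₀ + (1/2)T₁ + (-3/2)T₂ + (1/2)T₃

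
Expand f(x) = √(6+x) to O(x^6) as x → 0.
sqrt(6) + sqrt(6)*x/12 - sqrt(6)*x**2/288 + sqrt(6)*x**3/3456 - 5*sqrt(6)*x**4/165888 + 7*sqrt(6)*x**5/1990656 + O(x**6)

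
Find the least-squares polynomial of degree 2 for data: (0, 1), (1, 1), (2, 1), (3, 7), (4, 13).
41/35 + (-15/7)x + (9/7)x²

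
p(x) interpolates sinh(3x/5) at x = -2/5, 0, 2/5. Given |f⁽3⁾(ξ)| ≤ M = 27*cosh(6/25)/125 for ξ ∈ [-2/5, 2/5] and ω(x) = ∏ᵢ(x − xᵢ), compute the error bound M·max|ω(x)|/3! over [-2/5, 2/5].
8*sqrt(3)*cosh(6/25)/15625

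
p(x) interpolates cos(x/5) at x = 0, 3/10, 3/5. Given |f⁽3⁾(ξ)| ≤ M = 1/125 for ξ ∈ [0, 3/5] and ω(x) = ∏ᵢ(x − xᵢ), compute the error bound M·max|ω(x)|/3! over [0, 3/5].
sqrt(3)/125000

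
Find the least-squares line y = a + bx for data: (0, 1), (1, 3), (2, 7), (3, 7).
a = 6/5, b = 11/5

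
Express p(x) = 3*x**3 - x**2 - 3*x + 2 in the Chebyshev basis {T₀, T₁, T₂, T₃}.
(3/2)T₀ + (-3/4)T₁ + (-1/2)T₂ + (3/4)T₃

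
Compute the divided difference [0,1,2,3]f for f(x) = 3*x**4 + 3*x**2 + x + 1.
18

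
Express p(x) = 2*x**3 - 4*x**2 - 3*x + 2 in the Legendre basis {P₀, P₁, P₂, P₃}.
(2/3)P₀ + (-9/5)P₁ + (-8/3)P₂ + (4/5)P₃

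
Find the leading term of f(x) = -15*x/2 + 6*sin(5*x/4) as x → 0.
-125*x**3/64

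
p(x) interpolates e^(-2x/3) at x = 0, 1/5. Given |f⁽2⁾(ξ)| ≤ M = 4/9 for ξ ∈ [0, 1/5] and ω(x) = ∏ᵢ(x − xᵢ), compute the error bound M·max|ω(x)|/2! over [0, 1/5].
1/450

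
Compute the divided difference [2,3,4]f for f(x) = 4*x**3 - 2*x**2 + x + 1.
34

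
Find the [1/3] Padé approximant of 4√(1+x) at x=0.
(7*x/2 + 4)/(x**3/64 - x**2/16 + 3*x/8 + 1)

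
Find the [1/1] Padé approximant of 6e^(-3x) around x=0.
(6 - 9*x)/(3*x/2 + 1)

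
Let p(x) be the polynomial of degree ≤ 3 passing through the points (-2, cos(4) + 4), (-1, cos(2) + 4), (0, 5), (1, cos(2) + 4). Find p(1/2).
cos(4)/16 + 79/16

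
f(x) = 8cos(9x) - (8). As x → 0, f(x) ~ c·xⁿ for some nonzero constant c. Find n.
2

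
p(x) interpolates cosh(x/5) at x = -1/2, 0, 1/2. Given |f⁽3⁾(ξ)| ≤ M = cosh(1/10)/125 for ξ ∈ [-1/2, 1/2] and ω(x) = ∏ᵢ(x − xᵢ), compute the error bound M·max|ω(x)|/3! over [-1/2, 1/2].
sqrt(3)*cosh(1/10)/27000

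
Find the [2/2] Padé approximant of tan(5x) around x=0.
5*x/(1 - 25*x**2/3)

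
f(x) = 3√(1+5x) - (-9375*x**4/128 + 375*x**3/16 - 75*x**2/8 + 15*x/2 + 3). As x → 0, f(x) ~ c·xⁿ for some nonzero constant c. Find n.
5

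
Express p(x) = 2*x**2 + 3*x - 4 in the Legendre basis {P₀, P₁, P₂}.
(-10/3)P₀ + (3)P₁ + (4/3)P₂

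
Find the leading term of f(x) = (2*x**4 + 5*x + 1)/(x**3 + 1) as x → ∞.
2*x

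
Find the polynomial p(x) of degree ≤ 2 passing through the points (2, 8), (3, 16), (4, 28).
2*x**2 - 2*x + 4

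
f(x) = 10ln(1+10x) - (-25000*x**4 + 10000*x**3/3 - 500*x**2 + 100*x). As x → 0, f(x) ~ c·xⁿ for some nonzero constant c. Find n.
5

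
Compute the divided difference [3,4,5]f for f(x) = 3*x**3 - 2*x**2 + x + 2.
34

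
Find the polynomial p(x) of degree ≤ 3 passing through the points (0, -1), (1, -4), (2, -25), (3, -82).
-3*x**3 - 1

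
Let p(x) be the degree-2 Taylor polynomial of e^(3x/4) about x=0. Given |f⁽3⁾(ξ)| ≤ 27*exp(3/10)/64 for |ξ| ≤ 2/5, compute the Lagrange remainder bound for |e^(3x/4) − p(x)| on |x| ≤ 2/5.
9*exp(3/10)/2000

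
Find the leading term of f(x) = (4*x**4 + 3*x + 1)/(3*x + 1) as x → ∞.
4*x**3/3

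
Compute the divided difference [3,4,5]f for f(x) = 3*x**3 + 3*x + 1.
36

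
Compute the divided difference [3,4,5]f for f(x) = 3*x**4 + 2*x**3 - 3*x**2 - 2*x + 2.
312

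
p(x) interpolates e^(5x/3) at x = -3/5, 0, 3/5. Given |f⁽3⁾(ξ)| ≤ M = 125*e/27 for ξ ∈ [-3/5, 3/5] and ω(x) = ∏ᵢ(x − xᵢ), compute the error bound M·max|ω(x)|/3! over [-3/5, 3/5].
sqrt(3)*e/27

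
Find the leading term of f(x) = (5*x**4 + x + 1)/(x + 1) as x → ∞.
5*x**3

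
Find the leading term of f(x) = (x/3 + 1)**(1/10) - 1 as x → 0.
x/30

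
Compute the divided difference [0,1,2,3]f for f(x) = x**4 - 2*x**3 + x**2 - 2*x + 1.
4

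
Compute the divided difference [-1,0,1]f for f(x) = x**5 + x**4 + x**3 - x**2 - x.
0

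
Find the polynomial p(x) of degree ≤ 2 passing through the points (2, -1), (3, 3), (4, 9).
x**2 - x - 3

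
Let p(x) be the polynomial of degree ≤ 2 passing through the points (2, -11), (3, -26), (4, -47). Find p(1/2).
1/4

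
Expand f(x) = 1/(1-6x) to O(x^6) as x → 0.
1 + 6*x + 36*x**2 + 216*x**3 + 1296*x**4 + 7776*x**5 + O(x**6)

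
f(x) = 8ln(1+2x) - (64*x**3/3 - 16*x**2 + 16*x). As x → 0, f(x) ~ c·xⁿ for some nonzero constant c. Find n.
4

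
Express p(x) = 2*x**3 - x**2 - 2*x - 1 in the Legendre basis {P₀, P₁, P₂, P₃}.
(-4/3)P₀ + (-4/5)P₁ + (-2/3)P₂ + (4/5)P₃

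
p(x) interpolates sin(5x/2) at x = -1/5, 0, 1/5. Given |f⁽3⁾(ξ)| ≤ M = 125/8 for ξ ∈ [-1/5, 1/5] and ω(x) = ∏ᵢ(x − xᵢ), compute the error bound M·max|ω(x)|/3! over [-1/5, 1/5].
sqrt(3)/216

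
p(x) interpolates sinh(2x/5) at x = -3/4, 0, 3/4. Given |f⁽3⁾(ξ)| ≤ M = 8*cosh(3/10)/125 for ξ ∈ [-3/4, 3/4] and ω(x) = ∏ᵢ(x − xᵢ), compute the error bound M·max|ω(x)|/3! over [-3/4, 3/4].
sqrt(3)*cosh(3/10)/1000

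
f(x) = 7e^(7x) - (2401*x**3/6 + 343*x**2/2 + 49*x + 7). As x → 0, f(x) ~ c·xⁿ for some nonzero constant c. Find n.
4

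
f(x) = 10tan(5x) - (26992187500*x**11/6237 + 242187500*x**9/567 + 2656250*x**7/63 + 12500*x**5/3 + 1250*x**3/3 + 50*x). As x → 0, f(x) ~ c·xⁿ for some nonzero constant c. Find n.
13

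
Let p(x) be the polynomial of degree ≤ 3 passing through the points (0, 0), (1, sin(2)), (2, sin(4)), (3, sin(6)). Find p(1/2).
sin(6)/16 - 5*sin(4)/16 + 15*sin(2)/16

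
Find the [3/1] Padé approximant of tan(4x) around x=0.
64*x**3/3 + 4*x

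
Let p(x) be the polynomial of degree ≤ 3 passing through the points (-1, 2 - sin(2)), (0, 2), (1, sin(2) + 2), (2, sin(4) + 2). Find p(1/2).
-sin(4)/16 + 5*sin(2)/8 + 2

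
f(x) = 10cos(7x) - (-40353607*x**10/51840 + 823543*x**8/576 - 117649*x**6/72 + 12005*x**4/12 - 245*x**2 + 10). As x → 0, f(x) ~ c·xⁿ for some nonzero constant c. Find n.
12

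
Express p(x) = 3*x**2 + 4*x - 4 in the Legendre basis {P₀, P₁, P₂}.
(-3)P₀ + (4)P₁ + (2)P₂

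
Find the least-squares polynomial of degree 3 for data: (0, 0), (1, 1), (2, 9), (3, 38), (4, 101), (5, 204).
11/42 + (-191/252)x + (-95/84)x² + (17/9)x³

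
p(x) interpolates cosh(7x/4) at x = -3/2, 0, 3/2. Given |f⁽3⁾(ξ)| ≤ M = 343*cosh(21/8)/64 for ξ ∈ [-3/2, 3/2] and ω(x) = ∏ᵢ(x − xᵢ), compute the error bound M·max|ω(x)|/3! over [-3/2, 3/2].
343*sqrt(3)*cosh(21/8)/512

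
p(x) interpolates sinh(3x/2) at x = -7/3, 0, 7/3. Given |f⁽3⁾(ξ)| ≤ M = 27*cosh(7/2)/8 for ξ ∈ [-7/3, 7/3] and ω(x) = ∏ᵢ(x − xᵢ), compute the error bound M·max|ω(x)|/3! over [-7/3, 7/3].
343*sqrt(3)*cosh(7/2)/216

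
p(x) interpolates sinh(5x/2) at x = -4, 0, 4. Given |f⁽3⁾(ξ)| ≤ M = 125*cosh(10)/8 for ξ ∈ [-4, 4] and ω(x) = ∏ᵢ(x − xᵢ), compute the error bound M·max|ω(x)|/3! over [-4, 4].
1000*sqrt(3)*cosh(10)/27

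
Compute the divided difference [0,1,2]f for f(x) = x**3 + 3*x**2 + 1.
6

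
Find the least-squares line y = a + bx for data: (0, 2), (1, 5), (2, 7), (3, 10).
a = 21/10, b = 13/5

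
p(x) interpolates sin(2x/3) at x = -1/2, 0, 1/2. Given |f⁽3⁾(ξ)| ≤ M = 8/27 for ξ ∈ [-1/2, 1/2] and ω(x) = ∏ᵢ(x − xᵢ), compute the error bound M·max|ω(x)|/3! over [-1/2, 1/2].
sqrt(3)/729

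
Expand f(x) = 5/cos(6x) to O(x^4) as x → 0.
5 + 90*x**2 + O(x**4)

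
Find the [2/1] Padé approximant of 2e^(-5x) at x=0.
(25*x**2/3 - 20*x/3 + 2)/(5*x/3 + 1)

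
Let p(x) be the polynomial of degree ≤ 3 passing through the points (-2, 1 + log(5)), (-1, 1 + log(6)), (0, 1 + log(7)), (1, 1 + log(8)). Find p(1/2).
1 + log(2**(5/8)*3**(11/16)*5**(1/16)*7**(15/16)/3)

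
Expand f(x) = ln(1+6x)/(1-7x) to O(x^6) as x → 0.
6*x + 24*x**2 + 240*x**3 + 1356*x**4 + 55236*x**5/5 + O(x**6)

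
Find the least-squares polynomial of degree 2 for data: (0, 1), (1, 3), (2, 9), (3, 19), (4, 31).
29/35 + (26/35)x + (12/7)x²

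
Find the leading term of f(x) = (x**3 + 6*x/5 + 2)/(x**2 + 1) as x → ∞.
x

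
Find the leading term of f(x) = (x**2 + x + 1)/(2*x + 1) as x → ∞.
x/2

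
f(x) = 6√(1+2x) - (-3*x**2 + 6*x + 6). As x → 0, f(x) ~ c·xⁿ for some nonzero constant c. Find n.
3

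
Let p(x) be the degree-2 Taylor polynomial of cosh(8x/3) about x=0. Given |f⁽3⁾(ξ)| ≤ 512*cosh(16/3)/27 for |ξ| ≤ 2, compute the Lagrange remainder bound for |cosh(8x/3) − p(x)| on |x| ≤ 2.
2048*cosh(16/3)/81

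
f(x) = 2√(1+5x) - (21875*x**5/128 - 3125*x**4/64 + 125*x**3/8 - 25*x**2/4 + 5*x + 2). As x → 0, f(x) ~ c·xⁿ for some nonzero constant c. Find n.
6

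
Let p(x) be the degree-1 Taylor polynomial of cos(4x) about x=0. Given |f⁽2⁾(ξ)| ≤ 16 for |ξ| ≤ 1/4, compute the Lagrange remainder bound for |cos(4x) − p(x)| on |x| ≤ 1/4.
1/2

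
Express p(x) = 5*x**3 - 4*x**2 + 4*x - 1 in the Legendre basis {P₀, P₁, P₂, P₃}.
(-7/3)P₀ + (7)P₁ + (-8/3)P₂ + (2)P₃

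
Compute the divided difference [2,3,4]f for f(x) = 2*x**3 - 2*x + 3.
18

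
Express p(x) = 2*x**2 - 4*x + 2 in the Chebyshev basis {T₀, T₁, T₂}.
(3)T₀ + (-4)T₁ + T₂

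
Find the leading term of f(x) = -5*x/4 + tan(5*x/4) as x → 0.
125*x**3/192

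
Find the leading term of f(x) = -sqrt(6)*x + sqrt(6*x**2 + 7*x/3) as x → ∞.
7*sqrt(6)/36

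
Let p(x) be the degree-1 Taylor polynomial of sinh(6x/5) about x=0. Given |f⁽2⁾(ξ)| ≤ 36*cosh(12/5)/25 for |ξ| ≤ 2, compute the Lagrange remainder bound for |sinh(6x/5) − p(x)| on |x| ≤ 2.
72*cosh(12/5)/25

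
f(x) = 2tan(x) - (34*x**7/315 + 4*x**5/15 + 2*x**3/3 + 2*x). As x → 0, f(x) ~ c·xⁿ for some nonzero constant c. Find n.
9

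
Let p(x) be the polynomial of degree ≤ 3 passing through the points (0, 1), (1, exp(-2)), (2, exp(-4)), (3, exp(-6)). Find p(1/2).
(-5*exp(2) + 1 + 15*exp(4) + 5*exp(6))*exp(-6)/16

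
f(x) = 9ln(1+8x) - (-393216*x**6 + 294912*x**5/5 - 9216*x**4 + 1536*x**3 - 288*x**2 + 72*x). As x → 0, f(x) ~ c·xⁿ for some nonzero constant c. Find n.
7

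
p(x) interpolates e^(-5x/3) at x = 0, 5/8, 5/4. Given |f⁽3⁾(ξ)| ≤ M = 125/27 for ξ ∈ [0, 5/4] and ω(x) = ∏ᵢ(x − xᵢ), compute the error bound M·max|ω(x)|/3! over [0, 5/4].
15625*sqrt(3)/373248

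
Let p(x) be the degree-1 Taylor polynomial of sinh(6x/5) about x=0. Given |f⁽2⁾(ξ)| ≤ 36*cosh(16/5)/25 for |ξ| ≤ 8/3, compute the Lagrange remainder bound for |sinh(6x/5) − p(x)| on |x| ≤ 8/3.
128*cosh(16/5)/25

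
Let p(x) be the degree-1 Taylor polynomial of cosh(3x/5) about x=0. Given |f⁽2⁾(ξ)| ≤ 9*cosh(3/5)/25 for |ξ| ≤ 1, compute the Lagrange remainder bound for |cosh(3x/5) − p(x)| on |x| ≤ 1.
9*cosh(3/5)/50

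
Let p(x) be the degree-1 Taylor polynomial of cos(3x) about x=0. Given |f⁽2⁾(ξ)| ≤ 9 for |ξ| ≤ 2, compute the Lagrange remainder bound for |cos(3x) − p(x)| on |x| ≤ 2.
18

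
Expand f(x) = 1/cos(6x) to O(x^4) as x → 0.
1 + 18*x**2 + O(x**4)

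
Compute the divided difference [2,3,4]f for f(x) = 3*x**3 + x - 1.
27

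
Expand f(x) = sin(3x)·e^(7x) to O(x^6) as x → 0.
3*x + 21*x**2 + 69*x**3 + 140*x**4 + 1919*x**5/10 + O(x**6)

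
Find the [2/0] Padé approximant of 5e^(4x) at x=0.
40*x**2 + 20*x + 5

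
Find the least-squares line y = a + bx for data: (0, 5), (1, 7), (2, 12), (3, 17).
a = 41/10, b = 41/10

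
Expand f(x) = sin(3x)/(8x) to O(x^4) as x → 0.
3/8 - 9*x**2/16 + O(x**4)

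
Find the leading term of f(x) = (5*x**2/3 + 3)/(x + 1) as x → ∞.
5*x/3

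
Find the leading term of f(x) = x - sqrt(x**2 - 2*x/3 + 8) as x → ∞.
1/3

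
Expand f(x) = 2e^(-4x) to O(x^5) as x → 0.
2 - 8*x + 16*x**2 - 64*x**3/3 + 64*x**4/3 + O(x**5)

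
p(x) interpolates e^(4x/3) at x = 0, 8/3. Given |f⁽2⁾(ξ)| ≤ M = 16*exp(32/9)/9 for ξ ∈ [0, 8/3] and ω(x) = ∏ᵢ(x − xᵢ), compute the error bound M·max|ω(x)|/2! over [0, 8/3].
128*exp(32/9)/81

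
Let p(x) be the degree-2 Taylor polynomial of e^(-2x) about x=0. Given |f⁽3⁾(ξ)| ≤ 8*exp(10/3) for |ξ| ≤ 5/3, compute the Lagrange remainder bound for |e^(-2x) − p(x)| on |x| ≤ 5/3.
500*exp(10/3)/81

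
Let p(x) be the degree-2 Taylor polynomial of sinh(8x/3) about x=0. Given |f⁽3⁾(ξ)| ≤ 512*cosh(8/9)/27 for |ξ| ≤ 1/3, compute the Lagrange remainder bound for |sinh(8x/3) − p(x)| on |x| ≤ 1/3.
256*cosh(8/9)/2187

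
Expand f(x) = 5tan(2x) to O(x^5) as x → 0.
10*x + 40*x**3/3 + O(x**5)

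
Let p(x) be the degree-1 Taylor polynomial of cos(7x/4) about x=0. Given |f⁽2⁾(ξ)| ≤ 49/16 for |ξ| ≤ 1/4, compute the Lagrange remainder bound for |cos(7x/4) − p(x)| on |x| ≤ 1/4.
49/512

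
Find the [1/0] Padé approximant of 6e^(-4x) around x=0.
6 - 24*x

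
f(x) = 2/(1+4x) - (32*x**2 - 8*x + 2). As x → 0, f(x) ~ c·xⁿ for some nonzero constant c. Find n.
3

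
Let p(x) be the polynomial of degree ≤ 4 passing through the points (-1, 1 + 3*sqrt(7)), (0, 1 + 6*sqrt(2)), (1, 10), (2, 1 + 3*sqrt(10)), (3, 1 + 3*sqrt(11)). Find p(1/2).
-15*sqrt(10)/32 - 15*sqrt(7)/128 + 9*sqrt(11)/128 + 45*sqrt(2)/16 + 469/64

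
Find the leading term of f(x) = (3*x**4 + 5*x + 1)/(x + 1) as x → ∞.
3*x**3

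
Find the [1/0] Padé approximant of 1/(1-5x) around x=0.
5*x + 1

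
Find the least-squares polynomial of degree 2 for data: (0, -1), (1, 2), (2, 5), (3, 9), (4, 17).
-22/35 + (81/70)x + (11/14)x²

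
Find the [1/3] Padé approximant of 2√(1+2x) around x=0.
(7*x/2 + 2)/(x**3/8 - x**2/4 + 3*x/4 + 1)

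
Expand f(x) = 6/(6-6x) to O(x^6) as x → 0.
1 + x + x**2 + x**3 + x**4 + x**5 + O(x**6)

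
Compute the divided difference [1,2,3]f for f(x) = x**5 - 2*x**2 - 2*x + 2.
88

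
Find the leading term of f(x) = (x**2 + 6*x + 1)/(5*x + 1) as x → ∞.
x/5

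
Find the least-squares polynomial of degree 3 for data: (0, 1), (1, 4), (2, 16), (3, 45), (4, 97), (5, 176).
8/7 + (-5/7)x + (15/7)x² + x³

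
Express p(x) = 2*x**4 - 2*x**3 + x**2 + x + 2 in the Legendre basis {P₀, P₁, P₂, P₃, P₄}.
(41/15)P₀ + (-1/5)P₁ + (38/21)P₂ + (-4/5)P₃ + (16/35)P₄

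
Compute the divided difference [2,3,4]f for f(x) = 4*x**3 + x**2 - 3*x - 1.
37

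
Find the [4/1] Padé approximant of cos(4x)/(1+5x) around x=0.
(32*x**4/3 - 8*x**2 + 1)/(5*x + 1)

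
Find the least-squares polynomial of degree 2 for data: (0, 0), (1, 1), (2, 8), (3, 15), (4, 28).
-6/35 + (1/7)x + (12/7)x²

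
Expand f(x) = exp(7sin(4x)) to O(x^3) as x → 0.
1 + 28*x + 392*x**2 + O(x**3)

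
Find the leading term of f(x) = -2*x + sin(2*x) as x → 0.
-4*x**3/3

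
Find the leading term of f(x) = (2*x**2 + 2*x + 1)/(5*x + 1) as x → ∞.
2*x/5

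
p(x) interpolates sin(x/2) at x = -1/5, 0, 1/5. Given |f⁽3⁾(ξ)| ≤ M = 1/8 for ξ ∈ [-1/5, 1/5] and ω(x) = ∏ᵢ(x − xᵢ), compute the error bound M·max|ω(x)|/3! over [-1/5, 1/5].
sqrt(3)/27000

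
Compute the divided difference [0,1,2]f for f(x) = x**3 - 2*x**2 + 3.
1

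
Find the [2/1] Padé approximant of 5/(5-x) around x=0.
1/(1 - x/5)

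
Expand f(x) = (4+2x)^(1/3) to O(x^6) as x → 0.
2**(2/3) + 2**(2/3)*x/6 - 2**(2/3)*x**2/36 + 5*2**(2/3)*x**3/648 - 5*2**(2/3)*x**4/1944 + 11*2**(2/3)*x**5/11664 + O(x**6)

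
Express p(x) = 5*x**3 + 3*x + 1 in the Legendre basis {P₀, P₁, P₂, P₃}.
P₀ + (6)P₁ + (2)P₃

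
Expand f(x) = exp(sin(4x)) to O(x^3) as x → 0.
1 + 4*x + 8*x**2 + O(x**3)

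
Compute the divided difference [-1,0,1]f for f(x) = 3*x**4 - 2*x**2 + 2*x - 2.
1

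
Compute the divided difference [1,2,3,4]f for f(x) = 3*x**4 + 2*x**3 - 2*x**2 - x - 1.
32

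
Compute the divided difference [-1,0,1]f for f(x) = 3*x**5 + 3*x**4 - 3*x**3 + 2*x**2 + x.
5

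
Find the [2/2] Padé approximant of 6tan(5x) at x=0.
30*x/(1 - 25*x**2/3)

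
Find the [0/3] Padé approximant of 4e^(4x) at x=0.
4/(-32*x**3/3 + 8*x**2 - 4*x + 1)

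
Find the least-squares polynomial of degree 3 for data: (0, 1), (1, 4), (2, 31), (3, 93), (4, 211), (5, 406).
38/63 + (289/378)x + (109/126)x² + (82/27)x³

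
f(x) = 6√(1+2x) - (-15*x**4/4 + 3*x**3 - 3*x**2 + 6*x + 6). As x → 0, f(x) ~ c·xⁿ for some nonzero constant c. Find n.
5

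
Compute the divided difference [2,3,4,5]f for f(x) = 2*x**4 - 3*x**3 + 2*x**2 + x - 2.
25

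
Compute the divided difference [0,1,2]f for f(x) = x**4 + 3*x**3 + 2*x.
16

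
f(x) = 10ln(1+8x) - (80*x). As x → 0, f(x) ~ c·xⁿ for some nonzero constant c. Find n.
2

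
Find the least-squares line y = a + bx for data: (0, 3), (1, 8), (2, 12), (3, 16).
a = 33/10, b = 43/10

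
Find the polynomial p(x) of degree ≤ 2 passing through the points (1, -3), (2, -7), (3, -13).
-x**2 - x - 1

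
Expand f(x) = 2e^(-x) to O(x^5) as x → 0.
2 - 2*x + x**2 - x**3/3 + x**4/12 + O(x**5)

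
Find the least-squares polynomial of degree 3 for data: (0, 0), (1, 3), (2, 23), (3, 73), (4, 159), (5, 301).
-1/6 + (-29/36)x + (7/3)x² + (71/36)x³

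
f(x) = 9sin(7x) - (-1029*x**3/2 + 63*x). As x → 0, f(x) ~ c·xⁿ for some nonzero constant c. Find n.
5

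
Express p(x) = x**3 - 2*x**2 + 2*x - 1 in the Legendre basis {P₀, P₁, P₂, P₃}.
(-5/3)P₀ + (13/5)P₁ + (-4/3)P₂ + (2/5)P₃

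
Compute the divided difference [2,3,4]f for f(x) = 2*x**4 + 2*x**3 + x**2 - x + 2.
129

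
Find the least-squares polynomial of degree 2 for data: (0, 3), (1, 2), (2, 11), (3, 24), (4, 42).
12/5 + (-2)x + (3)x²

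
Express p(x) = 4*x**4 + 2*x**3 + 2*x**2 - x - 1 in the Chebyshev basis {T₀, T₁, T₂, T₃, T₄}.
(3/2)T₀ + (1/2)T₁ + (3)T₂ + (1/2)T₃ + (1/2)T₄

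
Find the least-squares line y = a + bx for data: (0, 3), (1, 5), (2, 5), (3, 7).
a = 16/5, b = 6/5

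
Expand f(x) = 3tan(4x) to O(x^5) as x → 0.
12*x + 64*x**3 + O(x**5)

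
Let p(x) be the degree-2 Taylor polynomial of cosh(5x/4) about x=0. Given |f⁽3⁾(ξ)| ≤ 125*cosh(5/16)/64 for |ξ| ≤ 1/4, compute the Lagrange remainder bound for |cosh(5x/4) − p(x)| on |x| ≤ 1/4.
125*cosh(5/16)/24576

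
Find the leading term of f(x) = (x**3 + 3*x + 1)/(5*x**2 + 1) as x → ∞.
x/5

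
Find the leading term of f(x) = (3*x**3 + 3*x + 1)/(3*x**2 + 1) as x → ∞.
x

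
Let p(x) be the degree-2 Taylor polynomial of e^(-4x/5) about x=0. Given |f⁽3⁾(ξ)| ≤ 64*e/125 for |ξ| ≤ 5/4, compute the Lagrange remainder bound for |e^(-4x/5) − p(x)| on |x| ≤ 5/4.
e/6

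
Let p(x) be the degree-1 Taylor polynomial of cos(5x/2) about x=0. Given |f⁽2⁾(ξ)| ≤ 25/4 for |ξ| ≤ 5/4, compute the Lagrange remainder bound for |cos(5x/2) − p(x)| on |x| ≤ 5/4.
625/128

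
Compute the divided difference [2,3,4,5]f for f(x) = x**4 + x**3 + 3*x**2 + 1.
15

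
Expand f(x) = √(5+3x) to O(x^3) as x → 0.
sqrt(5) + 3*sqrt(5)*x/10 - 9*sqrt(5)*x**2/200 + O(x**3)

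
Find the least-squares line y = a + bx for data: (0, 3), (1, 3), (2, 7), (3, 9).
a = 11/5, b = 11/5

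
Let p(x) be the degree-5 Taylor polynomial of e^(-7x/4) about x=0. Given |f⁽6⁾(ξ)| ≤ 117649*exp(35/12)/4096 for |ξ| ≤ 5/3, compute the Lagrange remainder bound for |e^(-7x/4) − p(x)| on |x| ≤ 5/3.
367653125*exp(35/12)/429981696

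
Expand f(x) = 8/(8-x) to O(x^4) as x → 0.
1 + x/8 + x**2/64 + x**3/512 + O(x**4)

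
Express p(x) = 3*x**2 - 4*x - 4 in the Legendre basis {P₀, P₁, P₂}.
(-3)P₀ + (-4)P₁ + (2)P₂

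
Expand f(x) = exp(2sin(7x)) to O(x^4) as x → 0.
1 + 14*x + 98*x**2 + 343*x**3 + O(x**4)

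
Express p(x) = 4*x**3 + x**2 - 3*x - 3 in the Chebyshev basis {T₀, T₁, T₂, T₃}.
(-5/2)T₀ + (1/2)T₂ + T₃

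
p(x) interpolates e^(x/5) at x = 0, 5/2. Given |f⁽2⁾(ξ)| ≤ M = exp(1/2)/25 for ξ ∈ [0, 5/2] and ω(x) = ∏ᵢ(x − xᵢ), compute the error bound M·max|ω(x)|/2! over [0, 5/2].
exp(1/2)/32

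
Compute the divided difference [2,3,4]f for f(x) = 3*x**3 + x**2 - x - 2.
28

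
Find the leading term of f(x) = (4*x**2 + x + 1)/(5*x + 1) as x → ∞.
4*x/5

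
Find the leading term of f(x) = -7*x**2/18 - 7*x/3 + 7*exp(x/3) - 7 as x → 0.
7*x**3/162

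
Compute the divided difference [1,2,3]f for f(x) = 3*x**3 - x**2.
17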